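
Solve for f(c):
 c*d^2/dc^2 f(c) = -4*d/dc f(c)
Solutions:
 f(c) = C1 + C2/c^3


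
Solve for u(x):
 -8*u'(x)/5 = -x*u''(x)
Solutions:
 u(x) = C1 + C2*x^(13/5)


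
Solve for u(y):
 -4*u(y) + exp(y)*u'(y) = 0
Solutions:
 u(y) = C1*exp(-4*exp(-y))


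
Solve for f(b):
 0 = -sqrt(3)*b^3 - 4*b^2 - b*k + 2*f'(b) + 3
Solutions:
 f(b) = C1 + sqrt(3)*b^4/8 + 2*b^3/3 + b^2*k/4 - 3*b/2


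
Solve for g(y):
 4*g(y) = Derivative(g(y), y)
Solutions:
 g(y) = C1*exp(4*y)


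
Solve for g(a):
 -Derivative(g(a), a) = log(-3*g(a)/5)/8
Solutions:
 8*Integral(1/(log(-_y) - log(5) + log(3)), (_y, g(a))) = C1 - a


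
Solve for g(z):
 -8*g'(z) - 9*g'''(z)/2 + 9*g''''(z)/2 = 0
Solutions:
 g(z) = C1 + C2*exp(z*(-(4*sqrt(39) + 25)^(1/3) - 1/(4*sqrt(39) + 25)^(1/3) + 2)/6)*sin(sqrt(3)*z*(-(4*sqrt(39) + 25)^(1/3) + (4*sqrt(39) + 25)^(-1/3))/6) + C3*exp(z*(-(4*sqrt(39) + 25)^(1/3) - 1/(4*sqrt(39) + 25)^(1/3) + 2)/6)*cos(sqrt(3)*z*(-(4*sqrt(39) + 25)^(1/3) + (4*sqrt(39) + 25)^(-1/3))/6) + C4*exp(z*((4*sqrt(39) + 25)^(-1/3) + 1 + (4*sqrt(39) + 25)^(1/3))/3)


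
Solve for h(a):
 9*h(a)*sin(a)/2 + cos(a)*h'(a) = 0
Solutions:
 h(a) = C1*cos(a)^(9/2)


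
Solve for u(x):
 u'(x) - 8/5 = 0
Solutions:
 u(x) = C1 + 8*x/5


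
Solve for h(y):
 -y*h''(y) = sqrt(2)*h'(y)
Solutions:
 h(y) = C1 + C2*y^(1 - sqrt(2))


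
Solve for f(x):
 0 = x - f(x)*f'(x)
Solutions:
 f(x) = -sqrt(C1 + x^2)
 f(x) = sqrt(C1 + x^2)


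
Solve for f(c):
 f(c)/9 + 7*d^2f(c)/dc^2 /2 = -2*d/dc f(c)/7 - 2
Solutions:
 f(c) = (C1*sin(5*sqrt(26)*c/147) + C2*cos(5*sqrt(26)*c/147))*exp(-2*c/49) - 18


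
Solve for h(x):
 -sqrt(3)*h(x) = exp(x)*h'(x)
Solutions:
 h(x) = C1*exp(sqrt(3)*exp(-x))


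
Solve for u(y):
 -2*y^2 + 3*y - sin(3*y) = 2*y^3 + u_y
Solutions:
 u(y) = C1 - y^4/2 - 2*y^3/3 + 3*y^2/2 + cos(3*y)/3


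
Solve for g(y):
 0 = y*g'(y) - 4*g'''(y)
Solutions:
 g(y) = C1 + Integral(C2*airyai(2^(1/3)*y/2) + C3*airybi(2^(1/3)*y/2), y)


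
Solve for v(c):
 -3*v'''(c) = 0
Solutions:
 v(c) = C1 + C2*c + C3*c^2


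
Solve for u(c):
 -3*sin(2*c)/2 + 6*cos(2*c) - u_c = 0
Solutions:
 u(c) = C1 + 3*sin(2*c) + 3*cos(2*c)/4


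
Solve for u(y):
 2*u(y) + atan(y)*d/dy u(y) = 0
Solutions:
 u(y) = C1*exp(-2*Integral(1/atan(y), y))


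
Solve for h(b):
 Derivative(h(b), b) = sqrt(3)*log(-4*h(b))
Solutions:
 -sqrt(3)*Integral(1/(log(-_y) + 2*log(2)), (_y, h(b)))/3 = C1 - b


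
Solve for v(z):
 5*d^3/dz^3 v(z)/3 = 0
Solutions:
 v(z) = C1 + C2*z + C3*z^2


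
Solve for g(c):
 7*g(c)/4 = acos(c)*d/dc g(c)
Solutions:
 g(c) = C1*exp(7*Integral(1/acos(c), c)/4)


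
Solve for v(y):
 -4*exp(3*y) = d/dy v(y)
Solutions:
 v(y) = C1 - 4*exp(3*y)/3


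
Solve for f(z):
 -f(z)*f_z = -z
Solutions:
 f(z) = -sqrt(C1 + z^2)
 f(z) = sqrt(C1 + z^2)


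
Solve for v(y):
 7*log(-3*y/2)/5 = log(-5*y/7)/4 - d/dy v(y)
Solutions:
 v(y) = C1 - 23*y*log(-y)/20 + y*(-28*log(3) - 5*log(7) + 5*log(5) + 28*log(2) + 23)/20


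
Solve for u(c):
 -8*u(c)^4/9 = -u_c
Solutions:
 u(c) = 3^(1/3)*(-1/(C1 + 8*c))^(1/3)
 u(c) = (-1/(C1 + 8*c))^(1/3)*(-3^(1/3) - 3^(5/6)*I)/2
 u(c) = (-1/(C1 + 8*c))^(1/3)*(-3^(1/3) + 3^(5/6)*I)/2


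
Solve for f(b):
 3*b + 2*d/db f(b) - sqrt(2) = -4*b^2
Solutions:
 f(b) = C1 - 2*b^3/3 - 3*b^2/4 + sqrt(2)*b/2


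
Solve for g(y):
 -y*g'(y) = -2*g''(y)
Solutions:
 g(y) = C1 + C2*erfi(y/2)


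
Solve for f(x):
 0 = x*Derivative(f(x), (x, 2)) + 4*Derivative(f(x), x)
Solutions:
 f(x) = C1 + C2/x^3


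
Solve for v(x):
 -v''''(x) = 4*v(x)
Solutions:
 v(x) = (C1*sin(x) + C2*cos(x))*exp(-x) + (C3*sin(x) + C4*cos(x))*exp(x)


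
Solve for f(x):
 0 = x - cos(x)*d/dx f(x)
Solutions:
 f(x) = C1 + Integral(x/cos(x), x)


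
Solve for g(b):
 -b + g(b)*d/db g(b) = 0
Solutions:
 g(b) = -sqrt(C1 + b^2)
 g(b) = sqrt(C1 + b^2)


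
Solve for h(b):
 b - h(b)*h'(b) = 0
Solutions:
 h(b) = -sqrt(C1 + b^2)
 h(b) = sqrt(C1 + b^2)


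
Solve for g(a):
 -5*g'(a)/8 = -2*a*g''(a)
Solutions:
 g(a) = C1 + C2*a^(21/16)


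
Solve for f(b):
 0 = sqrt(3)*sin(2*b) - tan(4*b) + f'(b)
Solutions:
 f(b) = C1 - log(cos(4*b))/4 + sqrt(3)*cos(2*b)/2


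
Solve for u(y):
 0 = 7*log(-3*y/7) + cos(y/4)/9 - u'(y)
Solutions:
 u(y) = C1 + 7*y*log(-y) - 7*y*log(7) - 7*y + 7*y*log(3) + 4*sin(y/4)/9


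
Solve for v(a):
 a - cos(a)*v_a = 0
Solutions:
 v(a) = C1 + Integral(a/cos(a), a)


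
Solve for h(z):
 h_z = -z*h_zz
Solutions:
 h(z) = C1 + C2*log(z)


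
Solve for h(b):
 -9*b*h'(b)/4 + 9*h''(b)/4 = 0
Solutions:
 h(b) = C1 + C2*erfi(sqrt(2)*b/2)


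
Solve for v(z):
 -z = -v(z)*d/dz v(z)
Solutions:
 v(z) = -sqrt(C1 + z^2)
 v(z) = sqrt(C1 + z^2)


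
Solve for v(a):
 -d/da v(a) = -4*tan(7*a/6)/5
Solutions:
 v(a) = C1 - 24*log(cos(7*a/6))/35


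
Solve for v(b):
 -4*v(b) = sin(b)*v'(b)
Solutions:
 v(b) = C1*(cos(b)^2 + 2*cos(b) + 1)/(cos(b)^2 - 2*cos(b) + 1)


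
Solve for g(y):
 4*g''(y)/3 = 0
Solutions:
 g(y) = C1 + C2*y


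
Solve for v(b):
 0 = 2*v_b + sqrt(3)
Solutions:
 v(b) = C1 - sqrt(3)*b/2


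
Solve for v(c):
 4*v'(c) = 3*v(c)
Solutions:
 v(c) = C1*exp(3*c/4)


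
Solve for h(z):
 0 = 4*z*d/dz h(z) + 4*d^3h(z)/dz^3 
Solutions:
 h(z) = C1 + Integral(C2*airyai(-z) + C3*airybi(-z), z)


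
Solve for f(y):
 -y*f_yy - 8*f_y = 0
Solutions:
 f(y) = C1 + C2/y^7


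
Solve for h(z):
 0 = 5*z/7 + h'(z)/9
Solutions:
 h(z) = C1 - 45*z^2/14


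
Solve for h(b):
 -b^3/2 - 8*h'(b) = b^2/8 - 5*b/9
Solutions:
 h(b) = C1 - b^4/64 - b^3/192 + 5*b^2/144


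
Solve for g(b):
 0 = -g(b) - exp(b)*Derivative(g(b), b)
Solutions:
 g(b) = C1*exp(exp(-b))


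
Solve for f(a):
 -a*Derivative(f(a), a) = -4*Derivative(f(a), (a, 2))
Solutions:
 f(a) = C1 + C2*erfi(sqrt(2)*a/4)


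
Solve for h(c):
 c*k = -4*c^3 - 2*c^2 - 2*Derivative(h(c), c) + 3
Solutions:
 h(c) = C1 - c^4/2 - c^3/3 - c^2*k/4 + 3*c/2


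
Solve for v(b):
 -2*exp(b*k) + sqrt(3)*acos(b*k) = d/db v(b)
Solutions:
 v(b) = C1 - 2*Piecewise((exp(b*k)/k, Ne(k, 0)), (b, True)) + sqrt(3)*Piecewise((b*acos(b*k) - sqrt(-b^2*k^2 + 1)/k, Ne(k, 0)), (pi*b/2, True))


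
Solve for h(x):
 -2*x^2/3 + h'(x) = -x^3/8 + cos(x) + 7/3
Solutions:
 h(x) = C1 - x^4/32 + 2*x^3/9 + 7*x/3 + sin(x)


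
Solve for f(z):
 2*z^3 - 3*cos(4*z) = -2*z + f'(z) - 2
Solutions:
 f(z) = C1 + z^4/2 + z^2 + 2*z - 3*sin(4*z)/4


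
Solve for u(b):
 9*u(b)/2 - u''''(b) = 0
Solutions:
 u(b) = C1*exp(-2^(3/4)*sqrt(3)*b/2) + C2*exp(2^(3/4)*sqrt(3)*b/2) + C3*sin(2^(3/4)*sqrt(3)*b/2) + C4*cos(2^(3/4)*sqrt(3)*b/2)


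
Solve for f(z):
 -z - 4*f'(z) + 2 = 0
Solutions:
 f(z) = C1 - z^2/8 + z/2


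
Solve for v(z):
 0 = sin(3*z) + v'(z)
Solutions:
 v(z) = C1 + cos(3*z)/3


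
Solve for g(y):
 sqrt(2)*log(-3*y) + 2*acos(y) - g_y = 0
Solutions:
 g(y) = C1 + sqrt(2)*y*(log(-y) - 1) + 2*y*acos(y) + sqrt(2)*y*log(3) - 2*sqrt(1 - y^2)


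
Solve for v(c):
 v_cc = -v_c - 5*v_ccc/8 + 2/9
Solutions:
 v(c) = C1 + 2*c/9 + (C2*sin(2*sqrt(6)*c/5) + C3*cos(2*sqrt(6)*c/5))*exp(-4*c/5)


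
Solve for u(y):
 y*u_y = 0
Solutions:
 u(y) = C1


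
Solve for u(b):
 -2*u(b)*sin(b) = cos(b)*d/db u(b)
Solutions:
 u(b) = C1*cos(b)^2


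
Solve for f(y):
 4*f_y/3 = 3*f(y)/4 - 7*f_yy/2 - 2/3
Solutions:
 f(y) = C1*exp(y*(-8 + sqrt(442))/42) + C2*exp(-y*(8 + sqrt(442))/42) + 8/9


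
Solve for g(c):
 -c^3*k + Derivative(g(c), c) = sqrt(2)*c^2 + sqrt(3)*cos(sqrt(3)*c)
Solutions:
 g(c) = C1 + c^4*k/4 + sqrt(2)*c^3/3 + sin(sqrt(3)*c)


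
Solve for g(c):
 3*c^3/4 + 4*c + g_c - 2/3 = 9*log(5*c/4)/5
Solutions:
 g(c) = C1 - 3*c^4/16 - 2*c^2 + 9*c*log(c)/5 - 18*c*log(2)/5 - 17*c/15 + 9*c*log(5)/5


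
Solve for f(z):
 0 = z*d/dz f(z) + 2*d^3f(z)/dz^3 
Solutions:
 f(z) = C1 + Integral(C2*airyai(-2^(2/3)*z/2) + C3*airybi(-2^(2/3)*z/2), z)


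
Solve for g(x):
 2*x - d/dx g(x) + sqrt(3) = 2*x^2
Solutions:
 g(x) = C1 - 2*x^3/3 + x^2 + sqrt(3)*x


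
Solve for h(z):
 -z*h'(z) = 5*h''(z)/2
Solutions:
 h(z) = C1 + C2*erf(sqrt(5)*z/5)


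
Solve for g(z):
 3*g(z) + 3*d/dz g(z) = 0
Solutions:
 g(z) = C1*exp(-z)


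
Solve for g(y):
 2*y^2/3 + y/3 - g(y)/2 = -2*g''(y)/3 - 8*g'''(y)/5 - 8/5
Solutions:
 g(y) = C1*exp(-y*(5*5^(2/3)/(432*sqrt(11) + 1433)^(1/3) + 10 + 5^(1/3)*(432*sqrt(11) + 1433)^(1/3))/72)*sin(sqrt(3)*5^(1/3)*y*(-(432*sqrt(11) + 1433)^(1/3) + 5*5^(1/3)/(432*sqrt(11) + 1433)^(1/3))/72) + C2*exp(-y*(5*5^(2/3)/(432*sqrt(11) + 1433)^(1/3) + 10 + 5^(1/3)*(432*sqrt(11) + 1433)^(1/3))/72)*cos(sqrt(3)*5^(1/3)*y*(-(432*sqrt(11) + 1433)^(1/3) + 5*5^(1/3)/(432*sqrt(11) + 1433)^(1/3))/72) + C3*exp(y*(-5 + 5*5^(2/3)/(432*sqrt(11) + 1433)^(1/3) + 5^(1/3)*(432*sqrt(11) + 1433)^(1/3))/36) + 4*y^2/3 + 2*y/3 + 304/45


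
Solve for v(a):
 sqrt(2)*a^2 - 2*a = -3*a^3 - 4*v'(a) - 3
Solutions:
 v(a) = C1 - 3*a^4/16 - sqrt(2)*a^3/12 + a^2/4 - 3*a/4


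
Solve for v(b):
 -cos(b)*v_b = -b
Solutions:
 v(b) = C1 + Integral(b/cos(b), b)


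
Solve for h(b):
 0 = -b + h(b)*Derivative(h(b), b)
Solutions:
 h(b) = -sqrt(C1 + b^2)
 h(b) = sqrt(C1 + b^2)


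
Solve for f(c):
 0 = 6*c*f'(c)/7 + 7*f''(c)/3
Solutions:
 f(c) = C1 + C2*erf(3*c/7)


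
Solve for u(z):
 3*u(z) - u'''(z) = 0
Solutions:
 u(z) = C3*exp(3^(1/3)*z) + (C1*sin(3^(5/6)*z/2) + C2*cos(3^(5/6)*z/2))*exp(-3^(1/3)*z/2)


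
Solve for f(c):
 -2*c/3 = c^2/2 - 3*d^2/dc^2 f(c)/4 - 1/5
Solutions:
 f(c) = C1 + C2*c + c^4/18 + 4*c^3/27 - 2*c^2/15


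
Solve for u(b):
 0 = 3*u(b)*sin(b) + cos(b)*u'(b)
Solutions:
 u(b) = C1*cos(b)^3


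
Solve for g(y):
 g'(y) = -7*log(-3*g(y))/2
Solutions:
 2*Integral(1/(log(-_y) + log(3)), (_y, g(y)))/7 = C1 - y


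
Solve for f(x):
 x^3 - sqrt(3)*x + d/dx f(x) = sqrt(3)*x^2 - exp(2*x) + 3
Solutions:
 f(x) = C1 - x^4/4 + sqrt(3)*x^3/3 + sqrt(3)*x^2/2 + 3*x - exp(2*x)/2


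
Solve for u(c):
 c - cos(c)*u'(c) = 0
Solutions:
 u(c) = C1 + Integral(c/cos(c), c)


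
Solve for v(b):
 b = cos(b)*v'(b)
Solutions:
 v(b) = C1 + Integral(b/cos(b), b)


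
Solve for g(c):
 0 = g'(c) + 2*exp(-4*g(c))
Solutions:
 g(c) = log(-I*(C1 - 8*c)^(1/4))
 g(c) = log(I*(C1 - 8*c)^(1/4))
 g(c) = log(-(C1 - 8*c)^(1/4))
 g(c) = log(C1 - 8*c)/4


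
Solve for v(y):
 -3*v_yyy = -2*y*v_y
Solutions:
 v(y) = C1 + Integral(C2*airyai(2^(1/3)*3^(2/3)*y/3) + C3*airybi(2^(1/3)*3^(2/3)*y/3), y)


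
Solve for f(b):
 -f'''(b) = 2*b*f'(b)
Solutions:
 f(b) = C1 + Integral(C2*airyai(-2^(1/3)*b) + C3*airybi(-2^(1/3)*b), b)


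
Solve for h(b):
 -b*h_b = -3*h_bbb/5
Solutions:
 h(b) = C1 + Integral(C2*airyai(3^(2/3)*5^(1/3)*b/3) + C3*airybi(3^(2/3)*5^(1/3)*b/3), b)


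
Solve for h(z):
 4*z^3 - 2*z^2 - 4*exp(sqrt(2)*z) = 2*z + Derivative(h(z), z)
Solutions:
 h(z) = C1 + z^4 - 2*z^3/3 - z^2 - 2*sqrt(2)*exp(sqrt(2)*z)


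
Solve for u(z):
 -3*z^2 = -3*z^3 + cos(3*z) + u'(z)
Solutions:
 u(z) = C1 + 3*z^4/4 - z^3 - sin(3*z)/3


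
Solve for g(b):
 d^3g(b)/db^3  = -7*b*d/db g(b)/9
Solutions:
 g(b) = C1 + Integral(C2*airyai(-21^(1/3)*b/3) + C3*airybi(-21^(1/3)*b/3), b)


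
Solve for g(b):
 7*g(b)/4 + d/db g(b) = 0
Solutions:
 g(b) = C1*exp(-7*b/4)


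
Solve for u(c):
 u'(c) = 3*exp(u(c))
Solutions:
 u(c) = log(-1/(C1 + 3*c))


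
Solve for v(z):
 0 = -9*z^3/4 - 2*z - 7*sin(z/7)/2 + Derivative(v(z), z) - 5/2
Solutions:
 v(z) = C1 + 9*z^4/16 + z^2 + 5*z/2 - 49*cos(z/7)/2


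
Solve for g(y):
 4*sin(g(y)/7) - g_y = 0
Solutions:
 -4*y + 7*log(cos(g(y)/7) - 1)/2 - 7*log(cos(g(y)/7) + 1)/2 = C1


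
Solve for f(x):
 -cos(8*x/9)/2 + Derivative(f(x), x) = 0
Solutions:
 f(x) = C1 + 9*sin(8*x/9)/16


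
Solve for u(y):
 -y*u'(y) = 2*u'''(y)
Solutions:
 u(y) = C1 + Integral(C2*airyai(-2^(2/3)*y/2) + C3*airybi(-2^(2/3)*y/2), y)


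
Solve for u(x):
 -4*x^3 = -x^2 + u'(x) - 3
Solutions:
 u(x) = C1 - x^4 + x^3/3 + 3*x


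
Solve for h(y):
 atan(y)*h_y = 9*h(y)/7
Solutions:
 h(y) = C1*exp(9*Integral(1/atan(y), y)/7)


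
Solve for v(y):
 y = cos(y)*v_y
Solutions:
 v(y) = C1 + Integral(y/cos(y), y)


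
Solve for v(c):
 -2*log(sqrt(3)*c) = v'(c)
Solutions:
 v(c) = C1 - 2*c*log(c) - c*log(3) + 2*c


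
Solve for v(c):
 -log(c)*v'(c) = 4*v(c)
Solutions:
 v(c) = C1*exp(-4*li(c))


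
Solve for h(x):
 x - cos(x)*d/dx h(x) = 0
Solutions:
 h(x) = C1 + Integral(x/cos(x), x)


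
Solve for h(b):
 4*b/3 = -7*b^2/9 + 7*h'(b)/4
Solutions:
 h(b) = C1 + 4*b^3/27 + 8*b^2/21


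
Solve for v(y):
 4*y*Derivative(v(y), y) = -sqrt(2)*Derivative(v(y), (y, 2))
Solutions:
 v(y) = C1 + C2*erf(2^(1/4)*y)


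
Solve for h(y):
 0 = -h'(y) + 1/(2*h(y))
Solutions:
 h(y) = -sqrt(C1 + y)
 h(y) = sqrt(C1 + y)


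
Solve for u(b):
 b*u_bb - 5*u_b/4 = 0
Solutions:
 u(b) = C1 + C2*b^(9/4)


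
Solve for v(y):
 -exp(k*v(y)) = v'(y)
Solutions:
 v(y) = Piecewise((log(1/(C1*k + k*y))/k, Ne(k, 0)), (nan, True))
 v(y) = Piecewise((C1 - y, Eq(k, 0)), (nan, True))


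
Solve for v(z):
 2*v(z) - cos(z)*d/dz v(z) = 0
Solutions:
 v(z) = C1*(sin(z) + 1)/(sin(z) - 1)


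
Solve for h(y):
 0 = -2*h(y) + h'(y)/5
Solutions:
 h(y) = C1*exp(10*y)


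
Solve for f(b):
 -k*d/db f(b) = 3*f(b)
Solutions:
 f(b) = C1*exp(-3*b/k)


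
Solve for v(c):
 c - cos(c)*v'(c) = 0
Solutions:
 v(c) = C1 + Integral(c/cos(c), c)


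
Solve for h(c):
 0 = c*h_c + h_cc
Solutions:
 h(c) = C1 + C2*erf(sqrt(2)*c/2)


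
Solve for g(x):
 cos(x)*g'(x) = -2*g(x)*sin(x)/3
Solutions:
 g(x) = C1*cos(x)^(2/3)


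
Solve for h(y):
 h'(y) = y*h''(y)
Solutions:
 h(y) = C1 + C2*y^2


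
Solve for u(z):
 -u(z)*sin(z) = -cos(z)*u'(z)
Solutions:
 u(z) = C1/cos(z)


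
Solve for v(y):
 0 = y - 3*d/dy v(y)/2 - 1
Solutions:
 v(y) = C1 + y^2/3 - 2*y/3


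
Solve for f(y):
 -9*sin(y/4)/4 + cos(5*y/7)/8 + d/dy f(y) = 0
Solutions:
 f(y) = C1 - 7*sin(5*y/7)/40 - 9*cos(y/4)


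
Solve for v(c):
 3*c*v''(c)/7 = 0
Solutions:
 v(c) = C1 + C2*c


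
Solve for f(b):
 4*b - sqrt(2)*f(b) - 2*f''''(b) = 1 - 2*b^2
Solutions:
 f(b) = sqrt(2)*b^2 + 2*sqrt(2)*b + (C1*sin(2^(3/8)*b/2) + C2*cos(2^(3/8)*b/2))*exp(-2^(3/8)*b/2) + (C3*sin(2^(3/8)*b/2) + C4*cos(2^(3/8)*b/2))*exp(2^(3/8)*b/2) - sqrt(2)/2


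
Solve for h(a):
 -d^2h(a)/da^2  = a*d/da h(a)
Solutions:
 h(a) = C1 + C2*erf(sqrt(2)*a/2)


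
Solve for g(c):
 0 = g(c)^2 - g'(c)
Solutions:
 g(c) = -1/(C1 + c)


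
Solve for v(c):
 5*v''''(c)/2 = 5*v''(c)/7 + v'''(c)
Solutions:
 v(c) = C1 + C2*c + C3*exp(c*(7 - sqrt(399))/35) + C4*exp(c*(7 + sqrt(399))/35)


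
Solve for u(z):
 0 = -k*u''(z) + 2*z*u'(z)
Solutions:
 u(z) = C1 + C2*erf(z*sqrt(-1/k))/sqrt(-1/k)


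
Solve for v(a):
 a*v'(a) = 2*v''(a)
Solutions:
 v(a) = C1 + C2*erfi(a/2)


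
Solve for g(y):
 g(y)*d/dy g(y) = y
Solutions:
 g(y) = -sqrt(C1 + y^2)
 g(y) = sqrt(C1 + y^2)


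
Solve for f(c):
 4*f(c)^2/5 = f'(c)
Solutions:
 f(c) = -5/(C1 + 4*c)


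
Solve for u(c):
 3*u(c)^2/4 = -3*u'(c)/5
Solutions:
 u(c) = 4/(C1 + 5*c)


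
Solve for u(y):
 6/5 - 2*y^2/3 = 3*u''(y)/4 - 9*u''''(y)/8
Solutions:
 u(y) = C1 + C2*y + C3*exp(-sqrt(6)*y/3) + C4*exp(sqrt(6)*y/3) - 2*y^4/27 - 8*y^2/15


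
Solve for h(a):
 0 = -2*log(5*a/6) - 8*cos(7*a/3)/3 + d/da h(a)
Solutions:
 h(a) = C1 + 2*a*log(a) - 2*a*log(6) - 2*a + 2*a*log(5) + 8*sin(7*a/3)/7


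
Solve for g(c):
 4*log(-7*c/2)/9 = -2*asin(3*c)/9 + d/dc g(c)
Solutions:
 g(c) = C1 + 4*c*log(-c)/9 + 2*c*asin(3*c)/9 - 4*c/9 - 4*c*log(2)/9 + 4*c*log(7)/9 + 2*sqrt(1 - 9*c^2)/27


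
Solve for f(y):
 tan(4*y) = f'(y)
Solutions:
 f(y) = C1 - log(cos(4*y))/4


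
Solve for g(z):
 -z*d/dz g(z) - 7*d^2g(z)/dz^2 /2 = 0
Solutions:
 g(z) = C1 + C2*erf(sqrt(7)*z/7)


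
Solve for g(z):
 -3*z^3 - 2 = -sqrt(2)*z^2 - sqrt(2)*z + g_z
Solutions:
 g(z) = C1 - 3*z^4/4 + sqrt(2)*z^3/3 + sqrt(2)*z^2/2 - 2*z


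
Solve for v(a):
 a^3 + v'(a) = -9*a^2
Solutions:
 v(a) = C1 - a^4/4 - 3*a^3


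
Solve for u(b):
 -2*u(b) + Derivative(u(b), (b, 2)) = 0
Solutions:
 u(b) = C1*exp(-sqrt(2)*b) + C2*exp(sqrt(2)*b)


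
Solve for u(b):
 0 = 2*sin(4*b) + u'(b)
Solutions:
 u(b) = C1 + cos(4*b)/2


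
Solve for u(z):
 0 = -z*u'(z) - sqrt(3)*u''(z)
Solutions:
 u(z) = C1 + C2*erf(sqrt(2)*3^(3/4)*z/6)


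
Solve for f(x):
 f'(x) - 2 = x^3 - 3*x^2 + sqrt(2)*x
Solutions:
 f(x) = C1 + x^4/4 - x^3 + sqrt(2)*x^2/2 + 2*x


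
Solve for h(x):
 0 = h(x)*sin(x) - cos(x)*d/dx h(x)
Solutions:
 h(x) = C1/cos(x)


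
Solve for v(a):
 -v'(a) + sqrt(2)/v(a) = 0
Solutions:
 v(a) = -sqrt(C1 + 2*sqrt(2)*a)
 v(a) = sqrt(C1 + 2*sqrt(2)*a)


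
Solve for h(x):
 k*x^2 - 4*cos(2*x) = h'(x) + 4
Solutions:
 h(x) = C1 + k*x^3/3 - 4*x - 4*sin(x)*cos(x)


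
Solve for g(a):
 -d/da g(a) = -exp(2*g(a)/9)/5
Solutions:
 g(a) = 9*log(-sqrt(-1/(C1 + a))) - 9*log(2) + 9*log(3) + 9*log(10)/2
 g(a) = 9*log(-1/(C1 + a))/2 - 9*log(2) + 9*log(3) + 9*log(10)/2


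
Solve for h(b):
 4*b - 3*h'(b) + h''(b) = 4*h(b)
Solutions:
 h(b) = C1*exp(-b) + C2*exp(4*b) + b - 3/4


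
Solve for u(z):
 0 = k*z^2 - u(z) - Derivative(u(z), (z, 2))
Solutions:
 u(z) = C1*sin(z) + C2*cos(z) + k*z^2 - 2*k


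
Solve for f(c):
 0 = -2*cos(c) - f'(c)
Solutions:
 f(c) = C1 - 2*sin(c)


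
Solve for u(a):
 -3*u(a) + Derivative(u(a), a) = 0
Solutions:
 u(a) = C1*exp(3*a)


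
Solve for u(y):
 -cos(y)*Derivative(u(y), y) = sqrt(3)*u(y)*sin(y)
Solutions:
 u(y) = C1*cos(y)^(sqrt(3))


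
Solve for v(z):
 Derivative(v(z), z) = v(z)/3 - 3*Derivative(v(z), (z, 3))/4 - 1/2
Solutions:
 v(z) = C1*exp(-2^(1/3)*z*(2 - 2^(1/3))/6)*sin(2^(1/3)*sqrt(3)*z*(2^(1/3) + 2)/6) + C2*exp(-2^(1/3)*z*(2 - 2^(1/3))/6)*cos(2^(1/3)*sqrt(3)*z*(2^(1/3) + 2)/6) + C3*exp(2^(1/3)*z*(2 - 2^(1/3))/3) + 3/2


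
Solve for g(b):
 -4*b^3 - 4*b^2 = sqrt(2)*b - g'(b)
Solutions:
 g(b) = C1 + b^4 + 4*b^3/3 + sqrt(2)*b^2/2


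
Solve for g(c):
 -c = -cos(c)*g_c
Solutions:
 g(c) = C1 + Integral(c/cos(c), c)


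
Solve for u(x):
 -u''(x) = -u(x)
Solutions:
 u(x) = C1*exp(-x) + C2*exp(x)


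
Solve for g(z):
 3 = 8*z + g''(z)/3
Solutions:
 g(z) = C1 + C2*z - 4*z^3 + 9*z^2/2


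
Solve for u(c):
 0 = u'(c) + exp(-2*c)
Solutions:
 u(c) = C1 + exp(-2*c)/2


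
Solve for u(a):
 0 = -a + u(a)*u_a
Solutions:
 u(a) = -sqrt(C1 + a^2)
 u(a) = sqrt(C1 + a^2)


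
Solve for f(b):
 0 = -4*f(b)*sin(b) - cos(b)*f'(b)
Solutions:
 f(b) = C1*cos(b)^4


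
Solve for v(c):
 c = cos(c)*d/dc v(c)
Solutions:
 v(c) = C1 + Integral(c/cos(c), c)


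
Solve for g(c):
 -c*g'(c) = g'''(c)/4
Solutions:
 g(c) = C1 + Integral(C2*airyai(-2^(2/3)*c) + C3*airybi(-2^(2/3)*c), c)


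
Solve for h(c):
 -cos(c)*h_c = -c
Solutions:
 h(c) = C1 + Integral(c/cos(c), c)


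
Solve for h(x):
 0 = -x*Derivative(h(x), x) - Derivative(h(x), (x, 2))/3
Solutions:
 h(x) = C1 + C2*erf(sqrt(6)*x/2)


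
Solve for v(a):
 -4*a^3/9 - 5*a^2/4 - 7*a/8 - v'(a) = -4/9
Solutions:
 v(a) = C1 - a^4/9 - 5*a^3/12 - 7*a^2/16 + 4*a/9


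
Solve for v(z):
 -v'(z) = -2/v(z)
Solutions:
 v(z) = -sqrt(C1 + 4*z)
 v(z) = sqrt(C1 + 4*z)


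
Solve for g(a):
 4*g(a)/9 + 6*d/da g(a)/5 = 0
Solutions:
 g(a) = C1*exp(-10*a/27)


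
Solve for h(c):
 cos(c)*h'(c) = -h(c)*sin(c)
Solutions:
 h(c) = C1*cos(c)


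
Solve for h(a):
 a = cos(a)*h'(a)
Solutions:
 h(a) = C1 + Integral(a/cos(a), a)


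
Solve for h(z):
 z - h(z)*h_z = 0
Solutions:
 h(z) = -sqrt(C1 + z^2)
 h(z) = sqrt(C1 + z^2)


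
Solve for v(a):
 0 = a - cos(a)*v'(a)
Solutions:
 v(a) = C1 + Integral(a/cos(a), a)


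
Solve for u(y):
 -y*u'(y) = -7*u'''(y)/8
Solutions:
 u(y) = C1 + Integral(C2*airyai(2*7^(2/3)*y/7) + C3*airybi(2*7^(2/3)*y/7), y)


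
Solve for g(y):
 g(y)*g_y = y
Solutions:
 g(y) = -sqrt(C1 + y^2)
 g(y) = sqrt(C1 + y^2)


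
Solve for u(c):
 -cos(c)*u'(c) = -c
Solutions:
 u(c) = C1 + Integral(c/cos(c), c)


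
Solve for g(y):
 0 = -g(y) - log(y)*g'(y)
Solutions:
 g(y) = C1*exp(-li(y))


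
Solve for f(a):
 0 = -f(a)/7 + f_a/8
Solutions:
 f(a) = C1*exp(8*a/7)


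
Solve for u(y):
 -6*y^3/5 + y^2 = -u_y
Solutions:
 u(y) = C1 + 3*y^4/10 - y^3/3


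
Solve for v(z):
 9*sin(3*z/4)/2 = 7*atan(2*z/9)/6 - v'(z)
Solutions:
 v(z) = C1 + 7*z*atan(2*z/9)/6 - 21*log(4*z^2 + 81)/8 + 6*cos(3*z/4)


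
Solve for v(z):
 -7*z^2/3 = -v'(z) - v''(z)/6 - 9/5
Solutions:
 v(z) = C1 + C2*exp(-6*z) + 7*z^3/9 - 7*z^2/18 - 451*z/270


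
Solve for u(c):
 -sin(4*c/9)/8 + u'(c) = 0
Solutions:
 u(c) = C1 - 9*cos(4*c/9)/32


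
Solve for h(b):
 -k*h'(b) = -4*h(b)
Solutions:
 h(b) = C1*exp(4*b/k)


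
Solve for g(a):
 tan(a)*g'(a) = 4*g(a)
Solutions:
 g(a) = C1*sin(a)^4


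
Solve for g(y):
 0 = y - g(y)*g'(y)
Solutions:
 g(y) = -sqrt(C1 + y^2)
 g(y) = sqrt(C1 + y^2)


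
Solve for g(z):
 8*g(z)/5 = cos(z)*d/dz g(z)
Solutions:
 g(z) = C1*(sin(z) + 1)^(4/5)/(sin(z) - 1)^(4/5)


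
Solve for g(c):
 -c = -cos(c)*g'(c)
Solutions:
 g(c) = C1 + Integral(c/cos(c), c)


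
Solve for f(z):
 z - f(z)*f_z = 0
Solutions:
 f(z) = -sqrt(C1 + z^2)
 f(z) = sqrt(C1 + z^2)


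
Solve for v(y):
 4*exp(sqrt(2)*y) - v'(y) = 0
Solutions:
 v(y) = C1 + 2*sqrt(2)*exp(sqrt(2)*y)


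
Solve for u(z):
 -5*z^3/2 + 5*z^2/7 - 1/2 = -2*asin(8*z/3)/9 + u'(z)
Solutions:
 u(z) = C1 - 5*z^4/8 + 5*z^3/21 + 2*z*asin(8*z/3)/9 - z/2 + sqrt(9 - 64*z^2)/36


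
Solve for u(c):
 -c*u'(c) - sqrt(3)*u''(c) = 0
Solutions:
 u(c) = C1 + C2*erf(sqrt(2)*3^(3/4)*c/6)


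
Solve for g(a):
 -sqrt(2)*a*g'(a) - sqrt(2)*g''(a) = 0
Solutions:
 g(a) = C1 + C2*erf(sqrt(2)*a/2)


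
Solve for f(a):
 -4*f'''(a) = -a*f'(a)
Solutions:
 f(a) = C1 + Integral(C2*airyai(2^(1/3)*a/2) + C3*airybi(2^(1/3)*a/2), a)


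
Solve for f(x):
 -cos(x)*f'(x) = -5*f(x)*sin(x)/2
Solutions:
 f(x) = C1/cos(x)^(5/2)


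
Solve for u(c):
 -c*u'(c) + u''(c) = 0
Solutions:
 u(c) = C1 + C2*erfi(sqrt(2)*c/2)


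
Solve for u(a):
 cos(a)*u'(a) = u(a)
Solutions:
 u(a) = C1*sqrt(sin(a) + 1)/sqrt(sin(a) - 1)


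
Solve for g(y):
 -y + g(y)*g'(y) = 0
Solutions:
 g(y) = -sqrt(C1 + y^2)
 g(y) = sqrt(C1 + y^2)


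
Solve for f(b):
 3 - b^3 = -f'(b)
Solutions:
 f(b) = C1 + b^4/4 - 3*b


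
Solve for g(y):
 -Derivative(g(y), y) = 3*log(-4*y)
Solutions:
 g(y) = C1 - 3*y*log(-y) + 3*y*(1 - 2*log(2))


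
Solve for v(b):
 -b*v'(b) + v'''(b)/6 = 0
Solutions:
 v(b) = C1 + Integral(C2*airyai(6^(1/3)*b) + C3*airybi(6^(1/3)*b), b)


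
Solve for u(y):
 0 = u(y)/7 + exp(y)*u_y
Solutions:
 u(y) = C1*exp(exp(-y)/7)


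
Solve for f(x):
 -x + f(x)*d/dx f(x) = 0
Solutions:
 f(x) = -sqrt(C1 + x^2)
 f(x) = sqrt(C1 + x^2)


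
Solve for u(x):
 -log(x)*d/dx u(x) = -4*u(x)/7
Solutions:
 u(x) = C1*exp(4*li(x)/7)


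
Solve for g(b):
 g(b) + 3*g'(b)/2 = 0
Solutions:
 g(b) = C1*exp(-2*b/3)


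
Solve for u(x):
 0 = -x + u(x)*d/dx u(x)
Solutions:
 u(x) = -sqrt(C1 + x^2)
 u(x) = sqrt(C1 + x^2)


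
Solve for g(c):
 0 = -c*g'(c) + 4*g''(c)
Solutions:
 g(c) = C1 + C2*erfi(sqrt(2)*c/4)


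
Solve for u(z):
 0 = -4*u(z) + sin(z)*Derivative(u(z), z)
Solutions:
 u(z) = C1*(cos(z)^2 - 2*cos(z) + 1)/(cos(z)^2 + 2*cos(z) + 1)


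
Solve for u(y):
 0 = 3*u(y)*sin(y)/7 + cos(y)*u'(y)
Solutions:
 u(y) = C1*cos(y)^(3/7)


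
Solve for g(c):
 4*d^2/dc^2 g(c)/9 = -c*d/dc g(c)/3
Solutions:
 g(c) = C1 + C2*erf(sqrt(6)*c/4)


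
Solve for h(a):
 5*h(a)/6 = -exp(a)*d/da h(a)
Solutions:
 h(a) = C1*exp(5*exp(-a)/6)


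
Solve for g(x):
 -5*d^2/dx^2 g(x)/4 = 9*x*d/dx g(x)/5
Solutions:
 g(x) = C1 + C2*erf(3*sqrt(2)*x/5)


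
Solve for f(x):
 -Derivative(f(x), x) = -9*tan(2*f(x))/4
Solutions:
 f(x) = -asin(C1*exp(9*x/2))/2 + pi/2
 f(x) = asin(C1*exp(9*x/2))/2


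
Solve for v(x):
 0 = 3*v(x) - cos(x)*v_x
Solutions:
 v(x) = C1*(sin(x) + 1)^(3/2)/(sin(x) - 1)^(3/2)


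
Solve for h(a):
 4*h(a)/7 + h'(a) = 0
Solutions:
 h(a) = C1*exp(-4*a/7)


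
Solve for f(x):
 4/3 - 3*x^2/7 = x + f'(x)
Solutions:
 f(x) = C1 - x^3/7 - x^2/2 + 4*x/3


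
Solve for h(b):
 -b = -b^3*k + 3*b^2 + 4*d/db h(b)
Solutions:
 h(b) = C1 + b^4*k/16 - b^3/4 - b^2/8


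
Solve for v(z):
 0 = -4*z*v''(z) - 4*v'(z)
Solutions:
 v(z) = C1 + C2*log(z)


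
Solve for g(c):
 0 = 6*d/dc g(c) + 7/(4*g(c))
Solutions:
 g(c) = -sqrt(C1 - 21*c)/6
 g(c) = sqrt(C1 - 21*c)/6


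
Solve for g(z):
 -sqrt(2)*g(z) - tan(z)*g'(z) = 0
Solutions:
 g(z) = C1/sin(z)^(sqrt(2))


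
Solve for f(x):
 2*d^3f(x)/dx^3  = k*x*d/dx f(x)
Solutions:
 f(x) = C1 + Integral(C2*airyai(2^(2/3)*k^(1/3)*x/2) + C3*airybi(2^(2/3)*k^(1/3)*x/2), x)


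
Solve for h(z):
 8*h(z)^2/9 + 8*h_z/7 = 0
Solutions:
 h(z) = 9/(C1 + 7*z)


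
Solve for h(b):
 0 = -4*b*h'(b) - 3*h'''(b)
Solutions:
 h(b) = C1 + Integral(C2*airyai(-6^(2/3)*b/3) + C3*airybi(-6^(2/3)*b/3), b)


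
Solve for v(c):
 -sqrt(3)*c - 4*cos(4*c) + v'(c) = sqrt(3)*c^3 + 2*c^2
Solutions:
 v(c) = C1 + sqrt(3)*c^4/4 + 2*c^3/3 + sqrt(3)*c^2/2 + sin(4*c)


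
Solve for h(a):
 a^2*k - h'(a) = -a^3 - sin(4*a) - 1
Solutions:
 h(a) = C1 + a^4/4 + a^3*k/3 + a - cos(4*a)/4


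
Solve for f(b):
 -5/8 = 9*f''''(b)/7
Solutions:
 f(b) = C1 + C2*b + C3*b^2 + C4*b^3 - 35*b^4/1728


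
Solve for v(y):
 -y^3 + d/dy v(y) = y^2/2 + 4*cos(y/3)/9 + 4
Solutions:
 v(y) = C1 + y^4/4 + y^3/6 + 4*y + 4*sin(y/3)/3


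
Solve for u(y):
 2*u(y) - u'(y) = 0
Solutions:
 u(y) = C1*exp(2*y)


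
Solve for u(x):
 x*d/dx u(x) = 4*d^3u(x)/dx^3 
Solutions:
 u(x) = C1 + Integral(C2*airyai(2^(1/3)*x/2) + C3*airybi(2^(1/3)*x/2), x)


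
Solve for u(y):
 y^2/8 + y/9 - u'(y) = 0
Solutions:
 u(y) = C1 + y^3/24 + y^2/18


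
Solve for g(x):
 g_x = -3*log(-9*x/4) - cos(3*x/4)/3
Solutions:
 g(x) = C1 - 3*x*log(-x) - 6*x*log(3) + 3*x + 6*x*log(2) - 4*sin(3*x/4)/9


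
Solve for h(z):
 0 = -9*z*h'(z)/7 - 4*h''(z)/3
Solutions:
 h(z) = C1 + C2*erf(3*sqrt(42)*z/28)


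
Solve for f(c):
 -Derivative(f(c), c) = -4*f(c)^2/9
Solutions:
 f(c) = -9/(C1 + 4*c)


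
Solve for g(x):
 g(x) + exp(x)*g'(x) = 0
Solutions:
 g(x) = C1*exp(exp(-x))


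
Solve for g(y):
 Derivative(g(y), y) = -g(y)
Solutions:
 g(y) = C1*exp(-y)


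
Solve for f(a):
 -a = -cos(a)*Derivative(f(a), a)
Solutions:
 f(a) = C1 + Integral(a/cos(a), a)


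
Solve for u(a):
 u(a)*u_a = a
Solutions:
 u(a) = -sqrt(C1 + a^2)
 u(a) = sqrt(C1 + a^2)


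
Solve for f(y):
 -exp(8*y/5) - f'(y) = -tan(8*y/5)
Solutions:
 f(y) = C1 - 5*exp(8*y/5)/8 - 5*log(cos(8*y/5))/8


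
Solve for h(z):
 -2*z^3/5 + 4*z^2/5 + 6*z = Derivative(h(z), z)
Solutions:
 h(z) = C1 - z^4/10 + 4*z^3/15 + 3*z^2


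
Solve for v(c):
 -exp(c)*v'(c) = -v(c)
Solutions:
 v(c) = C1*exp(-exp(-c))


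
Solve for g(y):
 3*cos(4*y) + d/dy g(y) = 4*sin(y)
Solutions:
 g(y) = C1 - 3*sin(4*y)/4 - 4*cos(y)


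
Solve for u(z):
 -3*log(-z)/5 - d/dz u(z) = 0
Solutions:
 u(z) = C1 - 3*z*log(-z)/5 + 3*z/5


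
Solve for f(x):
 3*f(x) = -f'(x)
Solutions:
 f(x) = C1*exp(-3*x)


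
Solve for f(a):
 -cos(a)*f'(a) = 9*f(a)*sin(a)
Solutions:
 f(a) = C1*cos(a)^9


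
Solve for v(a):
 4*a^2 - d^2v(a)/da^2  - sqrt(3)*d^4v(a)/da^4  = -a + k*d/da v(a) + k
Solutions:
 v(a) = C1 + C2*exp(a*(-2^(2/3)*3^(1/6)*(9*k + sqrt(81*k^2 + 4*sqrt(3)))^(1/3) + 2*6^(1/3)/(9*k + sqrt(81*k^2 + 4*sqrt(3)))^(1/3))/6) + C3*exp(a*(2^(2/3)*3^(1/6)*(9*k + sqrt(81*k^2 + 4*sqrt(3)))^(1/3) - 6^(2/3)*I*(9*k + sqrt(81*k^2 + 4*sqrt(3)))^(1/3) + 16*sqrt(3)/((9*k + sqrt(81*k^2 + 4*sqrt(3)))^(1/3)*(-2^(2/3)*3^(1/6) + 6^(2/3)*I)))/12) + C4*exp(a*(2^(2/3)*3^(1/6)*(9*k + sqrt(81*k^2 + 4*sqrt(3)))^(1/3) + 6^(2/3)*I*(9*k + sqrt(81*k^2 + 4*sqrt(3)))^(1/3) - 16*sqrt(3)/((9*k + sqrt(81*k^2 + 4*sqrt(3)))^(1/3)*(2^(2/3)*3^(1/6) + 6^(2/3)*I)))/12) + 4*a^3/(3*k) + a^2/(2*k) - 4*a^2/k^2 - a - a/k^2 + 8*a/k^3


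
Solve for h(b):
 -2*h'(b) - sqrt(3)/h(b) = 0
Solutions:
 h(b) = -sqrt(C1 - sqrt(3)*b)
 h(b) = sqrt(C1 - sqrt(3)*b)


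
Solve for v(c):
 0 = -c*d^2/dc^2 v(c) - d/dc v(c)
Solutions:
 v(c) = C1 + C2*log(c)


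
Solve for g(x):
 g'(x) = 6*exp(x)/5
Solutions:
 g(x) = C1 + 6*exp(x)/5


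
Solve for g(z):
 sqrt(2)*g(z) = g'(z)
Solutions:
 g(z) = C1*exp(sqrt(2)*z)


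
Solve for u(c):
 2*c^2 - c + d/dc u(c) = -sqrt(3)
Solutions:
 u(c) = C1 - 2*c^3/3 + c^2/2 - sqrt(3)*c


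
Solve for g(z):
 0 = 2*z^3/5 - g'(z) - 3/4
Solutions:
 g(z) = C1 + z^4/10 - 3*z/4


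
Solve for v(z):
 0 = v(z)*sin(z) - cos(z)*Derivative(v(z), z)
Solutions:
 v(z) = C1/cos(z)


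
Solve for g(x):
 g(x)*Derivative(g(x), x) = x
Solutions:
 g(x) = -sqrt(C1 + x^2)
 g(x) = sqrt(C1 + x^2)


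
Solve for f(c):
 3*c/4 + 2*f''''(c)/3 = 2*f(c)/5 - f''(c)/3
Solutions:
 f(c) = C1*exp(-sqrt(5)*c*sqrt(-5 + sqrt(265))/10) + C2*exp(sqrt(5)*c*sqrt(-5 + sqrt(265))/10) + C3*sin(sqrt(5)*c*sqrt(5 + sqrt(265))/10) + C4*cos(sqrt(5)*c*sqrt(5 + sqrt(265))/10) + 15*c/8


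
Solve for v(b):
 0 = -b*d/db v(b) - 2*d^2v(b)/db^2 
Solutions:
 v(b) = C1 + C2*erf(b/2)


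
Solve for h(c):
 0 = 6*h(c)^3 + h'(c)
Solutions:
 h(c) = -sqrt(2)*sqrt(-1/(C1 - 6*c))/2
 h(c) = sqrt(2)*sqrt(-1/(C1 - 6*c))/2


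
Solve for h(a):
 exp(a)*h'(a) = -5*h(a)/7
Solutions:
 h(a) = C1*exp(5*exp(-a)/7)


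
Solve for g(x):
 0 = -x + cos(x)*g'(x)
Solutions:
 g(x) = C1 + Integral(x/cos(x), x)


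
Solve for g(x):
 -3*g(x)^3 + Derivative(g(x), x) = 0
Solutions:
 g(x) = -sqrt(2)*sqrt(-1/(C1 + 3*x))/2
 g(x) = sqrt(2)*sqrt(-1/(C1 + 3*x))/2


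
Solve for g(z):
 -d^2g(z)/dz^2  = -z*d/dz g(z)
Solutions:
 g(z) = C1 + C2*erfi(sqrt(2)*z/2)


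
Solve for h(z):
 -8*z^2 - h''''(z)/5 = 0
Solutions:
 h(z) = C1 + C2*z + C3*z^2 + C4*z^3 - z^6/9


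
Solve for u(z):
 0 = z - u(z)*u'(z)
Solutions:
 u(z) = -sqrt(C1 + z^2)
 u(z) = sqrt(C1 + z^2)


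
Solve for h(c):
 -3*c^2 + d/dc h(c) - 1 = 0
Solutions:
 h(c) = C1 + c^3 + c


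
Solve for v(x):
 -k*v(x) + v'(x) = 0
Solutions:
 v(x) = C1*exp(k*x)


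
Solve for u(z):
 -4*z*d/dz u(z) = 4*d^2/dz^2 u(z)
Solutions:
 u(z) = C1 + C2*erf(sqrt(2)*z/2)


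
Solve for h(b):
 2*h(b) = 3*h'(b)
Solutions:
 h(b) = C1*exp(2*b/3)


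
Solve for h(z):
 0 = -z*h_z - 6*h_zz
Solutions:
 h(z) = C1 + C2*erf(sqrt(3)*z/6)


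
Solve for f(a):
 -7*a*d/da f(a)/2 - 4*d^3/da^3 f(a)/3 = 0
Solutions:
 f(a) = C1 + Integral(C2*airyai(-21^(1/3)*a/2) + C3*airybi(-21^(1/3)*a/2), a)


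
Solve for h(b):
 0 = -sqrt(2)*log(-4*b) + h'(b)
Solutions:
 h(b) = C1 + sqrt(2)*b*log(-b) + sqrt(2)*b*(-1 + 2*log(2))


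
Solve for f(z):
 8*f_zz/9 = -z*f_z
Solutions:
 f(z) = C1 + C2*erf(3*z/4)


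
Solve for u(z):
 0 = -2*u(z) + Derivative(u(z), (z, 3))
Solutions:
 u(z) = C3*exp(2^(1/3)*z) + (C1*sin(2^(1/3)*sqrt(3)*z/2) + C2*cos(2^(1/3)*sqrt(3)*z/2))*exp(-2^(1/3)*z/2)


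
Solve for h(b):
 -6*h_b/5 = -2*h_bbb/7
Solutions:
 h(b) = C1 + C2*exp(-sqrt(105)*b/5) + C3*exp(sqrt(105)*b/5)


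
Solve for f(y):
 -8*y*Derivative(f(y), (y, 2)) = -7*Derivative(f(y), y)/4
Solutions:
 f(y) = C1 + C2*y^(39/32)


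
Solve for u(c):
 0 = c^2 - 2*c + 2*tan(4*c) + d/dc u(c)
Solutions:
 u(c) = C1 - c^3/3 + c^2 + log(cos(4*c))/2


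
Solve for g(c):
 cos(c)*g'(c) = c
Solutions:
 g(c) = C1 + Integral(c/cos(c), c)


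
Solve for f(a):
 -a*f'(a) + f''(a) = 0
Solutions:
 f(a) = C1 + C2*erfi(sqrt(2)*a/2)


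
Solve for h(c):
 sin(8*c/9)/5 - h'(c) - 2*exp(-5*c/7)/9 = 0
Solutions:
 h(c) = C1 - 9*cos(8*c/9)/40 + 14*exp(-5*c/7)/45


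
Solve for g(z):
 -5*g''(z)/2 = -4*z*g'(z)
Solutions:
 g(z) = C1 + C2*erfi(2*sqrt(5)*z/5)


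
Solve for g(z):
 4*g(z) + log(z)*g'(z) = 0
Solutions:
 g(z) = C1*exp(-4*li(z))


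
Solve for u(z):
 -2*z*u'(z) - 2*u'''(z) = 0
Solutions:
 u(z) = C1 + Integral(C2*airyai(-z) + C3*airybi(-z), z)


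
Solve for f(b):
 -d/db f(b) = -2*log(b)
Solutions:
 f(b) = C1 + 2*b*log(b) - 2*b


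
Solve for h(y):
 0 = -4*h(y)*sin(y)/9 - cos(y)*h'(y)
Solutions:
 h(y) = C1*cos(y)^(4/9)


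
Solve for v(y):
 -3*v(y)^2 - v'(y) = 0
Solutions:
 v(y) = 1/(C1 + 3*y)


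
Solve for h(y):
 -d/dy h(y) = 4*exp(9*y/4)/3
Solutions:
 h(y) = C1 - 16*exp(9*y/4)/27


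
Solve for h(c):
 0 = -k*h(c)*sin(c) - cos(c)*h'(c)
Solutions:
 h(c) = C1*exp(k*log(cos(c)))


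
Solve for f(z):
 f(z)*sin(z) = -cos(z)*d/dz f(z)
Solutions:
 f(z) = C1*cos(z)


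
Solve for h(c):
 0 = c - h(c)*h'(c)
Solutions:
 h(c) = -sqrt(C1 + c^2)
 h(c) = sqrt(C1 + c^2)


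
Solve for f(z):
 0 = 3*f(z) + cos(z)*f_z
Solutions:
 f(z) = C1*(sin(z) - 1)^(3/2)/(sin(z) + 1)^(3/2)


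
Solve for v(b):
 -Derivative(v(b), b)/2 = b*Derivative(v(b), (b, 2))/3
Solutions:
 v(b) = C1 + C2/sqrt(b)


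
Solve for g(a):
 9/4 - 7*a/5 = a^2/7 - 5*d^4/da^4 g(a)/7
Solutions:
 g(a) = C1 + C2*a + C3*a^2 + C4*a^3 + a^6/1800 + 49*a^5/3000 - 21*a^4/160


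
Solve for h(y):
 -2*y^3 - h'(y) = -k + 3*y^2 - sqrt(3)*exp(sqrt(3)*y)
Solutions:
 h(y) = C1 + k*y - y^4/2 - y^3 + exp(sqrt(3)*y)


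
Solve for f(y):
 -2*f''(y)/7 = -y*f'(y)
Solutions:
 f(y) = C1 + C2*erfi(sqrt(7)*y/2)


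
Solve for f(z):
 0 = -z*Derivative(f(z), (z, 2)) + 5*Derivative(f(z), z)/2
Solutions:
 f(z) = C1 + C2*z^(7/2)


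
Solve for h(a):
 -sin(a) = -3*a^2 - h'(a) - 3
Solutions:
 h(a) = C1 - a^3 - 3*a - cos(a)


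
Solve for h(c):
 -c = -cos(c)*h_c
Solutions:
 h(c) = C1 + Integral(c/cos(c), c)


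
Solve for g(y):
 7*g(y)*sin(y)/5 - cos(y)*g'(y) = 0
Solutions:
 g(y) = C1/cos(y)^(7/5)


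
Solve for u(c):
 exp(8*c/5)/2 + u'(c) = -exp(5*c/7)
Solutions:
 u(c) = C1 - 7*exp(5*c/7)/5 - 5*exp(8*c/5)/16


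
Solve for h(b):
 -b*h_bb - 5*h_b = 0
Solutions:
 h(b) = C1 + C2/b^4


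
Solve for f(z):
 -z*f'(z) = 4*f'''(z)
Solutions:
 f(z) = C1 + Integral(C2*airyai(-2^(1/3)*z/2) + C3*airybi(-2^(1/3)*z/2), z)


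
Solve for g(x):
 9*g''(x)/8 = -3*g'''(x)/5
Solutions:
 g(x) = C1 + C2*x + C3*exp(-15*x/8)


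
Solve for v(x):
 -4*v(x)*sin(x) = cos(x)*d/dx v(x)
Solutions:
 v(x) = C1*cos(x)^4


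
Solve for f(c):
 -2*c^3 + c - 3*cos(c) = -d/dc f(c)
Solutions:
 f(c) = C1 + c^4/2 - c^2/2 + 3*sin(c)


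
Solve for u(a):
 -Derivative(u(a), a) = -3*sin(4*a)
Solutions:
 u(a) = C1 - 3*cos(4*a)/4


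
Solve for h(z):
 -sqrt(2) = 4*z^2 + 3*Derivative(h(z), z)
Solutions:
 h(z) = C1 - 4*z^3/9 - sqrt(2)*z/3


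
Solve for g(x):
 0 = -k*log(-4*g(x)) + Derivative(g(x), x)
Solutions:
 Integral(1/(log(-_y) + 2*log(2)), (_y, g(x))) = C1 + k*x


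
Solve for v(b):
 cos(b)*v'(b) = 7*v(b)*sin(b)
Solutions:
 v(b) = C1/cos(b)^7


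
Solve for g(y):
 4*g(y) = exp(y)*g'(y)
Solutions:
 g(y) = C1*exp(-4*exp(-y))


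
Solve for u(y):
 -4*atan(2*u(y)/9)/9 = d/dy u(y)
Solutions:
 Integral(1/atan(2*_y/9), (_y, u(y))) = C1 - 4*y/9


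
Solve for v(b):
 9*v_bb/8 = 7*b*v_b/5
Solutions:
 v(b) = C1 + C2*erfi(2*sqrt(35)*b/15)


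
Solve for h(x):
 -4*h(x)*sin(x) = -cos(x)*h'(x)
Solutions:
 h(x) = C1/cos(x)^4


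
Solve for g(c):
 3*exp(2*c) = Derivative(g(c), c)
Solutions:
 g(c) = C1 + 3*exp(2*c)/2


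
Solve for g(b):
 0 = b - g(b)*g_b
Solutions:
 g(b) = -sqrt(C1 + b^2)
 g(b) = sqrt(C1 + b^2)


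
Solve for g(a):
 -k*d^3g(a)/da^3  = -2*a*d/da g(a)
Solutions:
 g(a) = C1 + Integral(C2*airyai(2^(1/3)*a*(1/k)^(1/3)) + C3*airybi(2^(1/3)*a*(1/k)^(1/3)), a)


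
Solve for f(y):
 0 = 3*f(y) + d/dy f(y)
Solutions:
 f(y) = C1*exp(-3*y)


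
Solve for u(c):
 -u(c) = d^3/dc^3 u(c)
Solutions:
 u(c) = C3*exp(-c) + (C1*sin(sqrt(3)*c/2) + C2*cos(sqrt(3)*c/2))*exp(c/2)


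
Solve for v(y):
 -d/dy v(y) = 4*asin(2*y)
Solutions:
 v(y) = C1 - 4*y*asin(2*y) - 2*sqrt(1 - 4*y^2)


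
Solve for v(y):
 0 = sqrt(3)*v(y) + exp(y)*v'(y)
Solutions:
 v(y) = C1*exp(sqrt(3)*exp(-y))


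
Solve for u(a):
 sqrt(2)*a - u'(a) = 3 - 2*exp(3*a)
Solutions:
 u(a) = C1 + sqrt(2)*a^2/2 - 3*a + 2*exp(3*a)/3


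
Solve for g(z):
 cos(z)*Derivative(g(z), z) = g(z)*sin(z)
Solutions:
 g(z) = C1/cos(z)


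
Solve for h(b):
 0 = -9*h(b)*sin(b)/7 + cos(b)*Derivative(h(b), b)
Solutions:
 h(b) = C1/cos(b)^(9/7)


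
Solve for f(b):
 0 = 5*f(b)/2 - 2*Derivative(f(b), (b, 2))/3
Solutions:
 f(b) = C1*exp(-sqrt(15)*b/2) + C2*exp(sqrt(15)*b/2)


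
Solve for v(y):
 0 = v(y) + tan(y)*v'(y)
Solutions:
 v(y) = C1/sin(y)


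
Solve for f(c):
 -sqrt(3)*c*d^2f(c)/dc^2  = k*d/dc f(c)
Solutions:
 f(c) = C1 + c^(-sqrt(3)*re(k)/3 + 1)*(C2*sin(sqrt(3)*log(c)*Abs(im(k))/3) + C3*cos(sqrt(3)*log(c)*im(k)/3))


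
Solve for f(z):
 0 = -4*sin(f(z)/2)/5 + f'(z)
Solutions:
 -4*z/5 + log(cos(f(z)/2) - 1) - log(cos(f(z)/2) + 1) = C1


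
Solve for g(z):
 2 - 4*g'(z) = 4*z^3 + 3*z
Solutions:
 g(z) = C1 - z^4/4 - 3*z^2/8 + z/2


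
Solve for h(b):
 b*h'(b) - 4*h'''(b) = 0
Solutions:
 h(b) = C1 + Integral(C2*airyai(2^(1/3)*b/2) + C3*airybi(2^(1/3)*b/2), b)


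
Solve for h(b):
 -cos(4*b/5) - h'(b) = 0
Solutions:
 h(b) = C1 - 5*sin(4*b/5)/4


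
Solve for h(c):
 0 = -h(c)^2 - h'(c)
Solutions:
 h(c) = 1/(C1 + c)


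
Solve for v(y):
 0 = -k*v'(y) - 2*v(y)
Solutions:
 v(y) = C1*exp(-2*y/k)


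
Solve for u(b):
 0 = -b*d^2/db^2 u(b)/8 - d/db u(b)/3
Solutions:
 u(b) = C1 + C2/b^(5/3)


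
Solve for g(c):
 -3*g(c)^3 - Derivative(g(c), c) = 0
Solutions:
 g(c) = -sqrt(2)*sqrt(-1/(C1 - 3*c))/2
 g(c) = sqrt(2)*sqrt(-1/(C1 - 3*c))/2


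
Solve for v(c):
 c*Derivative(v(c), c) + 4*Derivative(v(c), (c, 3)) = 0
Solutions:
 v(c) = C1 + Integral(C2*airyai(-2^(1/3)*c/2) + C3*airybi(-2^(1/3)*c/2), c)


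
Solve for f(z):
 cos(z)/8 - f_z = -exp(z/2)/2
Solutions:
 f(z) = C1 + exp(z/2) + sin(z)/8


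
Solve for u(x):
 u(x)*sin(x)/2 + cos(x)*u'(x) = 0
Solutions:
 u(x) = C1*sqrt(cos(x))


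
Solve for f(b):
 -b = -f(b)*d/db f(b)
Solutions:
 f(b) = -sqrt(C1 + b^2)
 f(b) = sqrt(C1 + b^2)


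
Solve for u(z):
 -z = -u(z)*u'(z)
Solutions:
 u(z) = -sqrt(C1 + z^2)
 u(z) = sqrt(C1 + z^2)


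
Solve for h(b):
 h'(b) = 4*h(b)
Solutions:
 h(b) = C1*exp(4*b)


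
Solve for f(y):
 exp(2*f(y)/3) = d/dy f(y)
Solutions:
 f(y) = 3*log(-sqrt(-1/(C1 + y))) - 3*log(2) + 3*log(6)/2
 f(y) = 3*log(-1/(C1 + y))/2 - 3*log(2) + 3*log(6)/2


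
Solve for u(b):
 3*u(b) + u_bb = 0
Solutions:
 u(b) = C1*sin(sqrt(3)*b) + C2*cos(sqrt(3)*b)


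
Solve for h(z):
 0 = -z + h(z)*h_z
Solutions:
 h(z) = -sqrt(C1 + z^2)
 h(z) = sqrt(C1 + z^2)


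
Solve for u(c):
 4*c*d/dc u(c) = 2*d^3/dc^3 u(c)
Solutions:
 u(c) = C1 + Integral(C2*airyai(2^(1/3)*c) + C3*airybi(2^(1/3)*c), c)
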